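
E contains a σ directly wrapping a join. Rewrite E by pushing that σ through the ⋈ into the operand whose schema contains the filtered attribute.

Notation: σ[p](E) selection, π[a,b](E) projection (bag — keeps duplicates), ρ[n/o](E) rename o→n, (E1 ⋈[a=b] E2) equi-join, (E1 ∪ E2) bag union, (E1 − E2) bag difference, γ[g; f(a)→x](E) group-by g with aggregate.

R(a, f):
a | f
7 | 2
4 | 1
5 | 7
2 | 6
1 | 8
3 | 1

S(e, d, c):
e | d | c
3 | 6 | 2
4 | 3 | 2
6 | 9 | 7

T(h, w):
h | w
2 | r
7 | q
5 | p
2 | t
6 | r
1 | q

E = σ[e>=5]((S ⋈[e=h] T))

σ filters on e, owned by the left side.
E' = (σ[e>=5](S) ⋈[e=h] T)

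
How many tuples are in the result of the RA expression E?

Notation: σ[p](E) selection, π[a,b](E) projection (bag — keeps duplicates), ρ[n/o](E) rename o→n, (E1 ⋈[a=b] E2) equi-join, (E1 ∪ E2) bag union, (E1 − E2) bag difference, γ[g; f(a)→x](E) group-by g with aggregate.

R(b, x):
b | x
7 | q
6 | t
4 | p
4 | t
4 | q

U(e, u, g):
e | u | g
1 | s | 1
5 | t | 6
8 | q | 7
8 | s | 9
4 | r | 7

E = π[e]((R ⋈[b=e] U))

Subexpression sizes:
  R → 5
  U → 5
  (R ⋈[b=e] U) → 3
  π[e]((R ⋈[b=e] U)) → 3

|E| = 3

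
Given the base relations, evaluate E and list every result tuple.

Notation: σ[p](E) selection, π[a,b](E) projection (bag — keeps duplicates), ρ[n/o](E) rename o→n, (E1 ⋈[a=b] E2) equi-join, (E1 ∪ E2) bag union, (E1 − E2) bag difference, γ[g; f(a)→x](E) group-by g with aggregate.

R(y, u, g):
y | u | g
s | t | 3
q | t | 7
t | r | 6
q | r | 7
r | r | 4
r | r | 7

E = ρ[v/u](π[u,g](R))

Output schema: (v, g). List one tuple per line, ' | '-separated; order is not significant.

Per-node cardinality:
  R → 6
  π[u,g](R) → 6
  ρ[v/u](π[u,g](R)) → 6

== RESULT ==
v | g
r | 4
r | 6
r | 7
r | 7
t | 3
t | 7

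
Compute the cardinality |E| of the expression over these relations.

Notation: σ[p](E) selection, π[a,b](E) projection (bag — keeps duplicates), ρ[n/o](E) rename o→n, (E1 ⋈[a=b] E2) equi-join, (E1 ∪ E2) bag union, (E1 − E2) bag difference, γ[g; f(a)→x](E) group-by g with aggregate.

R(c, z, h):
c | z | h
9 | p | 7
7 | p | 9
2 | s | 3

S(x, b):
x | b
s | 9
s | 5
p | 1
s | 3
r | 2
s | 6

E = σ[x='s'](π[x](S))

Stepwise |·|:
  S → 6
  π[x](S) → 6
  σ[x='s'](π[x](S)) → 4

|E| = 4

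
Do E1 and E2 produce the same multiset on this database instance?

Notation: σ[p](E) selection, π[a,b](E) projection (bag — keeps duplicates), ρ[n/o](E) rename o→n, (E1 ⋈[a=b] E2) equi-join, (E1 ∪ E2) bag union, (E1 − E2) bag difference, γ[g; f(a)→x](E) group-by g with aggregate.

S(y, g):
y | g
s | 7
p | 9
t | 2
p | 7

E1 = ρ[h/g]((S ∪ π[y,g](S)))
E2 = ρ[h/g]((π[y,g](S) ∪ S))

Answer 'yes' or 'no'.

E1 subexpression sizes:
  S → 4
  S → 4
  π[y,g](S) → 4
  (S ∪ π[y,g](S)) → 8
  ρ[h/g]((S ∪ π[y,g](S))) → 8
E2 subexpression sizes:
  S → 4
  π[y,g](S) → 4
  S → 4
  (π[y,g](S) ∪ S) → 8
  ρ[h/g]((π[y,g](S) ∪ S)) → 8

E1 and E2 produce the same multiset:
y | h
p | 7
p | 7
p | 9
p | 9
s | 7
s | 7
t | 2
t | 2

yes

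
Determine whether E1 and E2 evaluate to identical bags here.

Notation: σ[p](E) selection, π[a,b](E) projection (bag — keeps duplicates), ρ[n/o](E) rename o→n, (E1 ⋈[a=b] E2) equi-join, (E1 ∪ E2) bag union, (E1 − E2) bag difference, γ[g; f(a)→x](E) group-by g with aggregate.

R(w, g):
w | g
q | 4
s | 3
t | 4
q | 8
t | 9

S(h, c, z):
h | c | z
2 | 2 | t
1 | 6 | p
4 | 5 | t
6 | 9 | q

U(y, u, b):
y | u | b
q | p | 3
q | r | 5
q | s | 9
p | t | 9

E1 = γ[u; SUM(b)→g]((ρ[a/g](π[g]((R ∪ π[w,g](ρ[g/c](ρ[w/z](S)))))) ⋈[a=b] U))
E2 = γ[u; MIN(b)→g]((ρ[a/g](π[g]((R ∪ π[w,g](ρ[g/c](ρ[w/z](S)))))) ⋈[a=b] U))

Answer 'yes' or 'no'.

E1 stepwise |·|:
  R → 5
  S → 4
  ρ[w/z](S) → 4
  ρ[g/c](ρ[w/z](S)) → 4
  π[w,g](ρ[g/c](ρ[w/z](S))) → 4
  (R ∪ π[w,g](ρ[g/c](ρ[w/z](S)))) → 9
  π[g]((R ∪ π[w,g](ρ[g/c](ρ[w/z](S))))) → 9
  ρ[a/g](π[g]((R ∪ π[w,g](ρ[g/c](ρ[w/z](S)))))) → 9
  U → 4
  (ρ[a/g](π[g]((R ∪ π[w,g](ρ[g/c](ρ[w/z](S)))))) ⋈[a=b] U) → 6
  γ[u; SUM(b)→g]((ρ[a/g](π[g]((R ∪ π[w,g](ρ[g/c](ρ[w/z](S)))))) ⋈[a=b] U)) → 4
E2 stepwise |·|:
  R → 5
  S → 4
  ρ[w/z](S) → 4
  ρ[g/c](ρ[w/z](S)) → 4
  π[w,g](ρ[g/c](ρ[w/z](S))) → 4
  (R ∪ π[w,g](ρ[g/c](ρ[w/z](S)))) → 9
  π[g]((R ∪ π[w,g](ρ[g/c](ρ[w/z](S))))) → 9
  ρ[a/g](π[g]((R ∪ π[w,g](ρ[g/c](ρ[w/z](S)))))) → 9
  U → 4
  (ρ[a/g](π[g]((R ∪ π[w,g](ρ[g/c](ρ[w/z](S)))))) ⋈[a=b] U) → 6
  γ[u; MIN(b)→g]((ρ[a/g](π[g]((R ∪ π[w,g](ρ[g/c](ρ[w/z](S)))))) ⋈[a=b] U)) → 4

E1 result:
u | g
p | 3
r | 5
s | 18
t | 18
E2 result:
u | g
p | 3
r | 5
s | 9
t | 9
Witness: ('s', 9) appears 0× in E1 but 1× in E2.

no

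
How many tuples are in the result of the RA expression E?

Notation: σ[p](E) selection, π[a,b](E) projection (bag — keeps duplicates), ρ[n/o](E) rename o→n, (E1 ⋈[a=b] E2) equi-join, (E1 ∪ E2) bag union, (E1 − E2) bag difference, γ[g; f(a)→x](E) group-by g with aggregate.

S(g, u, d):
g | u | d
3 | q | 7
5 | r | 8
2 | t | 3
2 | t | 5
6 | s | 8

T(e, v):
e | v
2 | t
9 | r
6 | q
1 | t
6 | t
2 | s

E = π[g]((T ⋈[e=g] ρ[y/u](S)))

Subexpression sizes:
  T → 6
  S → 5
  ρ[y/u](S) → 5
  (T ⋈[e=g] ρ[y/u](S)) → 6
  π[g]((T ⋈[e=g] ρ[y/u](S))) → 6

|E| = 6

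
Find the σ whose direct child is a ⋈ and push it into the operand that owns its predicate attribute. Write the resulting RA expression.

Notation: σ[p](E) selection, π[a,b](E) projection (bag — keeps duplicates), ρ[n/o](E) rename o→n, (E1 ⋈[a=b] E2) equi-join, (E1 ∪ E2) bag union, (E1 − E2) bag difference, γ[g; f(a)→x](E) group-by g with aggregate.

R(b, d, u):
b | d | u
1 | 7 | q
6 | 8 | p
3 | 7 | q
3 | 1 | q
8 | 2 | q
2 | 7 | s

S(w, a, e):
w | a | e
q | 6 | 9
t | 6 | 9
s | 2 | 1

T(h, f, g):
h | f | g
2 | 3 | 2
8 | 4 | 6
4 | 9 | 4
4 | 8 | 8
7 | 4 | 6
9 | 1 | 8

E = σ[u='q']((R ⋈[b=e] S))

σ filters on u, owned by the left side.
E' = (σ[u='q'](R) ⋈[b=e] S)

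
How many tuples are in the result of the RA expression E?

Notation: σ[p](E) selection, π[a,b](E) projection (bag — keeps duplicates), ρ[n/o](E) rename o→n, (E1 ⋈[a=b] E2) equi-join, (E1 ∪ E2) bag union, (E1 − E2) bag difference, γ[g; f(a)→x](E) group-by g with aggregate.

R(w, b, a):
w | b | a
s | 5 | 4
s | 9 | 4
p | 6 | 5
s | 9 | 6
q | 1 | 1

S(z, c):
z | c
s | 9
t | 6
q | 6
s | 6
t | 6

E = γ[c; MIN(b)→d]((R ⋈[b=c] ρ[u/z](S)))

Subexpression sizes:
  R → 5
  S → 5
  ρ[u/z](S) → 5
  (R ⋈[b=c] ρ[u/z](S)) → 6
  γ[c; MIN(b)→d]((R ⋈[b=c] ρ[u/z](S))) → 2

|E| = 2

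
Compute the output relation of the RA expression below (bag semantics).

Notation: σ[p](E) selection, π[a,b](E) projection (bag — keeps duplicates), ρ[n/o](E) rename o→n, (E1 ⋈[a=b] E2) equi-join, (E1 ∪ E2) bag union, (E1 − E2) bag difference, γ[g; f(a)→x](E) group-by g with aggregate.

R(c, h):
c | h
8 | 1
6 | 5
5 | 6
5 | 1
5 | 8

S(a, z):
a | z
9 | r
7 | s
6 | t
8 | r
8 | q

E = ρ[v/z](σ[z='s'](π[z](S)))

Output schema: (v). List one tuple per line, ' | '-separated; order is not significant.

Row counts bottom-up:
  S → 5
  π[z](S) → 5
  σ[z='s'](π[z](S)) → 1
  ρ[v/z](σ[z='s'](π[z](S))) → 1

== RESULT ==
v
s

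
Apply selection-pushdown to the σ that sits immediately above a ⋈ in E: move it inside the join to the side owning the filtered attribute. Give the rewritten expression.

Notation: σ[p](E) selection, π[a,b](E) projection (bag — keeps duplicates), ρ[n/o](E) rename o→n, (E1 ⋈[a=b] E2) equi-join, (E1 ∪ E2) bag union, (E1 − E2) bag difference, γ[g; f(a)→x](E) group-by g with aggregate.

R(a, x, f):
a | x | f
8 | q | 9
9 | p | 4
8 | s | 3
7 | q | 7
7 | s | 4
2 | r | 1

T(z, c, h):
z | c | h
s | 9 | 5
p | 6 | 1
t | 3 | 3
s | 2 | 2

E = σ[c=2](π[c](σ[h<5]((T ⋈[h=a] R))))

σ filters on h, owned by the left side.
E' = σ[c=2](π[c]((σ[h<5](T) ⋈[h=a] R)))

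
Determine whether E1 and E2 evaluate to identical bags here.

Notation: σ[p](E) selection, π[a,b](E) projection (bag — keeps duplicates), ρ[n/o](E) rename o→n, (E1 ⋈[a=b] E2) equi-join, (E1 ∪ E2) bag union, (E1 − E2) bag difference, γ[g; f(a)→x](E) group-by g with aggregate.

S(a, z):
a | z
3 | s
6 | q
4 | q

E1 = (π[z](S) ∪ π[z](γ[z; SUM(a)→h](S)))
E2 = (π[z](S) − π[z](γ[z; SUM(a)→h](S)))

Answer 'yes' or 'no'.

E1 per-node cardinality:
  S → 3
  π[z](S) → 3
  S → 3
  γ[z; SUM(a)→h](S) → 2
  π[z](γ[z; SUM(a)→h](S)) → 2
  (π[z](S) ∪ π[z](γ[z; SUM(a)→h](S))) → 5
E2 per-node cardinality:
  S → 3
  π[z](S) → 3
  S → 3
  γ[z; SUM(a)→h](S) → 2
  π[z](γ[z; SUM(a)→h](S)) → 2
  (π[z](S) − π[z](γ[z; SUM(a)→h](S))) → 1

E1 result:
z
q
q
q
s
s
E2 result:
z
q
Witness: ('q',) appears 3× in E1 but 1× in E2.

no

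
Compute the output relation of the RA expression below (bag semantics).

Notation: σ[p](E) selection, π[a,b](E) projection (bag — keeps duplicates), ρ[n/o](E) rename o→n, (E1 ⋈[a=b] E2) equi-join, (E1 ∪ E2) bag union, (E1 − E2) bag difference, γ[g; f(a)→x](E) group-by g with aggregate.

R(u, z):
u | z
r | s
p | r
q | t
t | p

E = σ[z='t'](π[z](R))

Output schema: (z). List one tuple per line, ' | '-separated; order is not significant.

Stepwise |·|:
  R → 4
  π[z](R) → 4
  σ[z='t'](π[z](R)) → 1

== RESULT ==
z
t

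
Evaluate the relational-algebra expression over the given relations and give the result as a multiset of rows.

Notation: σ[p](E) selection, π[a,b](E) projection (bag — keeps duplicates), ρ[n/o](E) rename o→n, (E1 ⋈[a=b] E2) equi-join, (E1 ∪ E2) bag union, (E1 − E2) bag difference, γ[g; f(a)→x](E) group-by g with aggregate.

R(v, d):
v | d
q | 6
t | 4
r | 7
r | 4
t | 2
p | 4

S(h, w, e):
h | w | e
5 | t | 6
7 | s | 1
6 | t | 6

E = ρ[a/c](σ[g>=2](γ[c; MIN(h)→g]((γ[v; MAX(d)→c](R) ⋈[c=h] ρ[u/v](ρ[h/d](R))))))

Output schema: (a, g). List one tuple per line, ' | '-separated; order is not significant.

Per-node cardinality:
  R → 6
  γ[v; MAX(d)→c](R) → 4
  R → 6
  ρ[h/d](R) → 6
  ρ[u/v](ρ[h/d](R)) → 6
  (γ[v; MAX(d)→c](R) ⋈[c=h] ρ[u/v](ρ[h/d](R))) → 8
  γ[c; MIN(h)→g]((γ[v; MAX(d)→c](R) ⋈[c=h] ρ[u/v](ρ[h/d](R)))) → 3
  σ[g>=2](γ[c; MIN(h)→g]((γ[v; MAX(d)→c](R) ⋈[c=h] ρ[u/v](ρ[h/d](R))))) → 3
  ρ[a/c](σ[g>=2](γ[c; MIN(h)→g]((γ[v; MAX(d)→c](R) ⋈[c=h] ρ[u/v](ρ[h/d](R)))))) → 3

== RESULT ==
a | g
4 | 4
6 | 6
7 | 7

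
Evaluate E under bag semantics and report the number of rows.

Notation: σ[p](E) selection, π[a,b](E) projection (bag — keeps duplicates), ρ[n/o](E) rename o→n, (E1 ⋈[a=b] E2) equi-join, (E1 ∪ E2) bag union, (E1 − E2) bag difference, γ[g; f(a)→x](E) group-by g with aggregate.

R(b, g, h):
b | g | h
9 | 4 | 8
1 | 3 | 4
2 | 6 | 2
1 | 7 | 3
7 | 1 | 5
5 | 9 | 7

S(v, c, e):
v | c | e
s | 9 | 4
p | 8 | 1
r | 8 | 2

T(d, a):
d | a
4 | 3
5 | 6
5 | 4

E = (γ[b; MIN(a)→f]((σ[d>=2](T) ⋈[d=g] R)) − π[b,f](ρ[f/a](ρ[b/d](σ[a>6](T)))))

Row counts bottom-up:
  T → 3
  σ[d>=2](T) → 3
  R → 6
  (σ[d>=2](T) ⋈[d=g] R) → 1
  γ[b; MIN(a)→f]((σ[d>=2](T) ⋈[d=g] R)) → 1
  T → 3
  σ[a>6](T) → 0
  ρ[b/d](σ[a>6](T)) → 0
  ρ[f/a](ρ[b/d](σ[a>6](T))) → 0
  π[b,f](ρ[f/a](ρ[b/d](σ[a>6](T)))) → 0
  (γ[b; MIN(a)→f]((σ[d>=2](T) ⋈[d=g] R)) − π[b,f](ρ[f/a](ρ[b/d](σ[a>6](T))))) → 1

|E| = 1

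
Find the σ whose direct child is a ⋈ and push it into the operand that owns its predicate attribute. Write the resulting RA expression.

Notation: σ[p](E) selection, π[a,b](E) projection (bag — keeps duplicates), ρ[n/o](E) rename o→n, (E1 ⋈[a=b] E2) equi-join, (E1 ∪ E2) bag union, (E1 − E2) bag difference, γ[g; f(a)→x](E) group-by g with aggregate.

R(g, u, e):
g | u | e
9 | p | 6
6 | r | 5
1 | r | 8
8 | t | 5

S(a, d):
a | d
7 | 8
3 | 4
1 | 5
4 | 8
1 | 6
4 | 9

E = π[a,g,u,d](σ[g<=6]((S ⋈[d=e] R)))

σ filters on g, owned by the right side.
E' = π[a,g,u,d]((S ⋈[d=e] σ[g<=6](R)))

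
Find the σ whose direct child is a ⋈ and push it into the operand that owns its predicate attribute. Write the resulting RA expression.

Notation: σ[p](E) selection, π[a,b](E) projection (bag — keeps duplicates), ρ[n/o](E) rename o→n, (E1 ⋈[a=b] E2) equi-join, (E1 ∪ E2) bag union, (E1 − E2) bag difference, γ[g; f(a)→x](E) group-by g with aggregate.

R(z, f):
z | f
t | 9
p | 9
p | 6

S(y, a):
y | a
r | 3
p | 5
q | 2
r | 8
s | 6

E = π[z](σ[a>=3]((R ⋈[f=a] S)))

σ filters on a, owned by the right side.
E' = π[z]((R ⋈[f=a] σ[a>=3](S)))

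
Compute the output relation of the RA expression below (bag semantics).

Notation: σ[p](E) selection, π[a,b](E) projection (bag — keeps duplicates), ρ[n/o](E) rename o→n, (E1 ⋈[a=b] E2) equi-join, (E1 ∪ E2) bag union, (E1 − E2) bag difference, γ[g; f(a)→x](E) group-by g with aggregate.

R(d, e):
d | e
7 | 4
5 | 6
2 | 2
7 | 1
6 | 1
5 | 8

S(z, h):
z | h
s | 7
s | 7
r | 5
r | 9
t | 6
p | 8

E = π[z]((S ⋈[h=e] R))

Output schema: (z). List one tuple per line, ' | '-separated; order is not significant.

Subexpression sizes:
  S → 6
  R → 6
  (S ⋈[h=e] R) → 2
  π[z]((S ⋈[h=e] R)) → 2

== RESULT ==
z
p
t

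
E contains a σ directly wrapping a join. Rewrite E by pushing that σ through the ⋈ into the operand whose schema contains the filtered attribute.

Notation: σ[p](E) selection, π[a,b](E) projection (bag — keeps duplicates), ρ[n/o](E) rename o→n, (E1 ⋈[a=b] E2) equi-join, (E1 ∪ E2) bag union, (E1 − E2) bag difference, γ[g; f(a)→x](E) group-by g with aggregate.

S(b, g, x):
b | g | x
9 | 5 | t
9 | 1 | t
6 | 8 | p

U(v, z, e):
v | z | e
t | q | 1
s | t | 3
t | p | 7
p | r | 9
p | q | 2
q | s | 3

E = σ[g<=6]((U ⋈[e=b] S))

σ filters on g, owned by the right side.
E' = (U ⋈[e=b] σ[g<=6](S))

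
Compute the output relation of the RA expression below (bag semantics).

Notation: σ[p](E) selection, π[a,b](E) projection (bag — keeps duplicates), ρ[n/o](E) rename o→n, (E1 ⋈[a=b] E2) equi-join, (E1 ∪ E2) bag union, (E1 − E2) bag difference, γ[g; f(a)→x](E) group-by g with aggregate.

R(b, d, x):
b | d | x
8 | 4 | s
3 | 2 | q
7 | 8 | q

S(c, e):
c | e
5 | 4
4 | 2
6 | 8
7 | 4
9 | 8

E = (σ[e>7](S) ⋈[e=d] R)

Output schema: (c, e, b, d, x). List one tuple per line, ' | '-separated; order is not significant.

Stepwise |·|:
  S → 5
  σ[e>7](S) → 2
  R → 3
  (σ[e>7](S) ⋈[e=d] R) → 2

== RESULT ==
c | e | b | d | x
6 | 8 | 7 | 8 | q
9 | 8 | 7 | 8 | q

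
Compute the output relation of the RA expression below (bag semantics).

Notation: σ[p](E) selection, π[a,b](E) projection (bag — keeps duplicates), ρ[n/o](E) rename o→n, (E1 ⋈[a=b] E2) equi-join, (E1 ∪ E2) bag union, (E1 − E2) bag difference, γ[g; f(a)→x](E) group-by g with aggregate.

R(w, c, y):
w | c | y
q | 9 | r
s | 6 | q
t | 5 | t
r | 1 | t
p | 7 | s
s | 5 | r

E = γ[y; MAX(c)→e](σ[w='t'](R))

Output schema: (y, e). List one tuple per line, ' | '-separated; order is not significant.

Per-node cardinality:
  R → 6
  σ[w='t'](R) → 1
  γ[y; MAX(c)→e](σ[w='t'](R)) → 1

== RESULT ==
y | e
t | 5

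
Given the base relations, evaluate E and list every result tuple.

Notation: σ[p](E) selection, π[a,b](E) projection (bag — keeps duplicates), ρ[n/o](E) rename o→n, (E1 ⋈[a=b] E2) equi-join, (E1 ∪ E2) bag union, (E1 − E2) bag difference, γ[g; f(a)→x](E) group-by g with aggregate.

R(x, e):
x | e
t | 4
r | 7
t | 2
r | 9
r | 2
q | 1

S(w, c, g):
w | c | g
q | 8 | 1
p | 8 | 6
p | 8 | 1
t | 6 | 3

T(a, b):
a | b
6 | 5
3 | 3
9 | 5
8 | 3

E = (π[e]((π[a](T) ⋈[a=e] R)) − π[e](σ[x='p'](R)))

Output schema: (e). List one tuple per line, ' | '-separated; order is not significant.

Row counts bottom-up:
  T → 4
  π[a](T) → 4
  R → 6
  (π[a](T) ⋈[a=e] R) → 1
  π[e]((π[a](T) ⋈[a=e] R)) → 1
  R → 6
  σ[x='p'](R) → 0
  π[e](σ[x='p'](R)) → 0
  (π[e]((π[a](T) ⋈[a=e] R)) − π[e](σ[x='p'](R))) → 1

== RESULT ==
e
9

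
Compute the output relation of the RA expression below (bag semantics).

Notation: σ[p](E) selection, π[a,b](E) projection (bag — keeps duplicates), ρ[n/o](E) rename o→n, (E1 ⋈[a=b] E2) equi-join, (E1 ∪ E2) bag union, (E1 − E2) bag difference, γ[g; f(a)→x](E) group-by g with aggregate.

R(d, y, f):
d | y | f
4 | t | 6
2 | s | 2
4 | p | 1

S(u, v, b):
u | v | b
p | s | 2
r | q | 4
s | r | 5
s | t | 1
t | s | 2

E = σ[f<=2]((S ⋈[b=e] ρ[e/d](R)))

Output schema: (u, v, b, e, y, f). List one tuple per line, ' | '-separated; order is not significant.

Row counts bottom-up:
  S → 5
  R → 3
  ρ[e/d](R) → 3
  (S ⋈[b=e] ρ[e/d](R)) → 4
  σ[f<=2]((S ⋈[b=e] ρ[e/d](R))) → 3

== RESULT ==
u | v | b | e | y | f
p | s | 2 | 2 | s | 2
r | q | 4 | 4 | p | 1
t | s | 2 | 2 | s | 2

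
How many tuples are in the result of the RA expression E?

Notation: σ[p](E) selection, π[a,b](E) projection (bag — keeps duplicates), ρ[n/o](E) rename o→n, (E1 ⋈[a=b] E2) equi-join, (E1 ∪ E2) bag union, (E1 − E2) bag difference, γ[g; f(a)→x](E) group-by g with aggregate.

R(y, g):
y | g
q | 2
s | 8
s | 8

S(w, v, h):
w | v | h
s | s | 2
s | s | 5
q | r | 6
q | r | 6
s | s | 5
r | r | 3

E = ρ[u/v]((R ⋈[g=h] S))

Subexpression sizes:
  R → 3
  S → 6
  (R ⋈[g=h] S) → 1
  ρ[u/v]((R ⋈[g=h] S)) → 1

|E| = 1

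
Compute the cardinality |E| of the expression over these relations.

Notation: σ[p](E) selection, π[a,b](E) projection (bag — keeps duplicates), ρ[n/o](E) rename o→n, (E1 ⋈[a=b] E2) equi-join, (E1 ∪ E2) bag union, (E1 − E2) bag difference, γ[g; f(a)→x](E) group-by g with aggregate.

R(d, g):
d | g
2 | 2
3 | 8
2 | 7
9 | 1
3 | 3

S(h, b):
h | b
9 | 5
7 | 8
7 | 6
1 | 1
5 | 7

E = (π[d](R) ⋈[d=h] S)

Stepwise |·|:
  R → 5
  π[d](R) → 5
  S → 5
  (π[d](R) ⋈[d=h] S) → 1

|E| = 1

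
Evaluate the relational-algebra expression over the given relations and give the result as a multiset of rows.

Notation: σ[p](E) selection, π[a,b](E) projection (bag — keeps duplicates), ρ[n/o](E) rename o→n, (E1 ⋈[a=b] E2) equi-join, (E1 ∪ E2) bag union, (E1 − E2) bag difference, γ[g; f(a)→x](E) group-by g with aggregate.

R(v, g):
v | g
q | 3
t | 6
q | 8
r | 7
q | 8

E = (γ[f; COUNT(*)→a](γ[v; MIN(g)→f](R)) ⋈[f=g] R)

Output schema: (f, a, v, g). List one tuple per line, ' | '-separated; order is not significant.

Subexpression sizes:
  R → 5
  γ[v; MIN(g)→f](R) → 3
  γ[f; COUNT(*)→a](γ[v; MIN(g)→f](R)) → 3
  R → 5
  (γ[f; COUNT(*)→a](γ[v; MIN(g)→f](R)) ⋈[f=g] R) → 3

== RESULT ==
f | a | v | g
3 | 1 | q | 3
6 | 1 | t | 6
7 | 1 | r | 7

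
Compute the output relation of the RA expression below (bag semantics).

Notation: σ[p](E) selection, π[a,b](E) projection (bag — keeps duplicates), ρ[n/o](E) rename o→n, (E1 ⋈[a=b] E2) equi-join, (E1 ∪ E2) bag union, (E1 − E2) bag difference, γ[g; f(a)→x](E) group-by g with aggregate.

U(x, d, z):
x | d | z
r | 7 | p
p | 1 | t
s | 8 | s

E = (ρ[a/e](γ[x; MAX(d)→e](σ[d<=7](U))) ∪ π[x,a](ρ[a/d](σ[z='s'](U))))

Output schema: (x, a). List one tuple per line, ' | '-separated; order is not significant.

Stepwise |·|:
  U → 3
  σ[d<=7](U) → 2
  γ[x; MAX(d)→e](σ[d<=7](U)) → 2
  ρ[a/e](γ[x; MAX(d)→e](σ[d<=7](U))) → 2
  U → 3
  σ[z='s'](U) → 1
  ρ[a/d](σ[z='s'](U)) → 1
  π[x,a](ρ[a/d](σ[z='s'](U))) → 1
  (ρ[a/e](γ[x; MAX(d)→e](σ[d<=7](U))) ∪ π[x,a](ρ[a/d](σ[z='s'](U)))) → 3

== RESULT ==
x | a
p | 1
r | 7
s | 8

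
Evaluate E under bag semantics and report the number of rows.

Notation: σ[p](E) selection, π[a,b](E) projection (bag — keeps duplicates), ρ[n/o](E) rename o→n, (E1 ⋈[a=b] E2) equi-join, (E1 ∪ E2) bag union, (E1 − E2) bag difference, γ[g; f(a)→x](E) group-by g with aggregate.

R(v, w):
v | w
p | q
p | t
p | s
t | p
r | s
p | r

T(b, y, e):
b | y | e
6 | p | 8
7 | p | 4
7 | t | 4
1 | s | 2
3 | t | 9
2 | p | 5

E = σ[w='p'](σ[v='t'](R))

Row counts bottom-up:
  R → 6
  σ[v='t'](R) → 1
  σ[w='p'](σ[v='t'](R)) → 1

|E| = 1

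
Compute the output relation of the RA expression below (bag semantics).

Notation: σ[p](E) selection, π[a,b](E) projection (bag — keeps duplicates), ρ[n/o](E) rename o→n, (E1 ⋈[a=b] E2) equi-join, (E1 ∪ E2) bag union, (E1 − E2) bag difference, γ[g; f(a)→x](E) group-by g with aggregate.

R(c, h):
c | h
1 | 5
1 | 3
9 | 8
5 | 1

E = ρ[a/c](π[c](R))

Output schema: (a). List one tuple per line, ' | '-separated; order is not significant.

Row counts bottom-up:
  R → 4
  π[c](R) → 4
  ρ[a/c](π[c](R)) → 4

== RESULT ==
a
1
1
5
9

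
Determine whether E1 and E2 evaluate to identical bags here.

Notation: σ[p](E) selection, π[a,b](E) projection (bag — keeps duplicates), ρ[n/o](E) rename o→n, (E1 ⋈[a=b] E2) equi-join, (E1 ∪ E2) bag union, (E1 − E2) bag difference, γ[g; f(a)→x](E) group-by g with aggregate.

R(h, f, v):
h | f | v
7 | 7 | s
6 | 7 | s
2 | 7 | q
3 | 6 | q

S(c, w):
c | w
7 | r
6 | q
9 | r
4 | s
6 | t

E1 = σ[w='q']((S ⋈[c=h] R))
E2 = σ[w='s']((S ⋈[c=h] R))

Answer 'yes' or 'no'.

E1 row counts bottom-up:
  S → 5
  R → 4
  (S ⋈[c=h] R) → 3
  σ[w='q']((S ⋈[c=h] R)) → 1
E2 row counts bottom-up:
  S → 5
  R → 4
  (S ⋈[c=h] R) → 3
  σ[w='s']((S ⋈[c=h] R)) → 0

E1 result:
c | w | h | f | v
6 | q | 6 | 7 | s
E2 result:
c | w | h | f | v
(0 rows)
Witness: (6, 'q', 6, 7, 's') appears 1× in E1 but 0× in E2.

no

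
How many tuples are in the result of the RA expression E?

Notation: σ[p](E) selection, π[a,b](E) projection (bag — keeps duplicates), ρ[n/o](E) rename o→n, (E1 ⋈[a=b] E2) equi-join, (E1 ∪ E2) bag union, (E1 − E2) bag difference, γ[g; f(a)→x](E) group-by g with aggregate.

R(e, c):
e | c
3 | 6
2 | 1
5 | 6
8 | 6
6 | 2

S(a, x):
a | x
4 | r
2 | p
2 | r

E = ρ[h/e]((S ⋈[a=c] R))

Stepwise |·|:
  S → 3
  R → 5
  (S ⋈[a=c] R) → 2
  ρ[h/e]((S ⋈[a=c] R)) → 2

|E| = 2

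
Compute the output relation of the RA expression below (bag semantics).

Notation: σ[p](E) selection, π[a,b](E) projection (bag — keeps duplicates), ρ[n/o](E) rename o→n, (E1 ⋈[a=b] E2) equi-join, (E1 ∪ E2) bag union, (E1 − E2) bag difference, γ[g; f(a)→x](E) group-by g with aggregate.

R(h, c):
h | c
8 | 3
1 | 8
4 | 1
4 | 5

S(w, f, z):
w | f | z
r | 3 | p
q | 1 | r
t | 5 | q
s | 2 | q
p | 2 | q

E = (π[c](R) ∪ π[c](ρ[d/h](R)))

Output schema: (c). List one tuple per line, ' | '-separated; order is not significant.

Stepwise |·|:
  R → 4
  π[c](R) → 4
  R → 4
  ρ[d/h](R) → 4
  π[c](ρ[d/h](R)) → 4
  (π[c](R) ∪ π[c](ρ[d/h](R))) → 8

== RESULT ==
c
1
1
3
3
5
5
8
8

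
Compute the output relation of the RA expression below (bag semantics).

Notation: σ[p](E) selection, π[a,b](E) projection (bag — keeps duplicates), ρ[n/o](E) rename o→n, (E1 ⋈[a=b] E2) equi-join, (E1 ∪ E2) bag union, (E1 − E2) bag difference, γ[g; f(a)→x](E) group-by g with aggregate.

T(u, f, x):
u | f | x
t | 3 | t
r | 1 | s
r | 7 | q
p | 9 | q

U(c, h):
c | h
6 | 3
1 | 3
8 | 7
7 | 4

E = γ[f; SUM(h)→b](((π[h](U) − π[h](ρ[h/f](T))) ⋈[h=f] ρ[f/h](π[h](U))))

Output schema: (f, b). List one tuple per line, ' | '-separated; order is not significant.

Subexpression sizes:
  U → 4
  π[h](U) → 4
  T → 4
  ρ[h/f](T) → 4
  π[h](ρ[h/f](T)) → 4
  (π[h](U) − π[h](ρ[h/f](T))) → 2
  U → 4
  π[h](U) → 4
  ρ[f/h](π[h](U)) → 4
  ((π[h](U) − π[h](ρ[h/f](T))) ⋈[h=f] ρ[f/h](π[h](U))) → 3
  γ[f; SUM(h)→b](((π[h](U) − π[h](ρ[h/f](T))) ⋈[h=f] ρ[f/h](π[h](U)))) → 2

== RESULT ==
f | b
3 | 6
4 | 4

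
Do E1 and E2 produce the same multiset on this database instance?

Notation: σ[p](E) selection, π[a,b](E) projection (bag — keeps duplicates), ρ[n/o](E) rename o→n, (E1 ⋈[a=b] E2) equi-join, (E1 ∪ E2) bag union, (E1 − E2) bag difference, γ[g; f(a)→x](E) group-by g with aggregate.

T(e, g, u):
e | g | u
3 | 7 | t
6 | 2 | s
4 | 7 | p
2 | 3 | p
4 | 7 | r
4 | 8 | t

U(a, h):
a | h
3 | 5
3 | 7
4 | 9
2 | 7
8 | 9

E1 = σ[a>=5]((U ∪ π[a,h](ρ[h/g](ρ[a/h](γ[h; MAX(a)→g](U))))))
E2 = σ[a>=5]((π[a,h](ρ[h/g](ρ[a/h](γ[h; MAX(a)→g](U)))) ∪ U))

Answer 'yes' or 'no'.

E1 row counts bottom-up:
  U → 5
  U → 5
  γ[h; MAX(a)→g](U) → 3
  ρ[a/h](γ[h; MAX(a)→g](U)) → 3
  ρ[h/g](ρ[a/h](γ[h; MAX(a)→g](U))) → 3
  π[a,h](ρ[h/g](ρ[a/h](γ[h; MAX(a)→g](U)))) → 3
  (U ∪ π[a,h](ρ[h/g](ρ[a/h](γ[h; MAX(a)→g](U))))) → 8
  σ[a>=5]((U ∪ π[a,h](ρ[h/g](ρ[a/h](γ[h; MAX(a)→g](U)))))) → 4
E2 row counts bottom-up:
  U → 5
  γ[h; MAX(a)→g](U) → 3
  ρ[a/h](γ[h; MAX(a)→g](U)) → 3
  ρ[h/g](ρ[a/h](γ[h; MAX(a)→g](U))) → 3
  π[a,h](ρ[h/g](ρ[a/h](γ[h; MAX(a)→g](U)))) → 3
  U → 5
  (π[a,h](ρ[h/g](ρ[a/h](γ[h; MAX(a)→g](U)))) ∪ U) → 8
  σ[a>=5]((π[a,h](ρ[h/g](ρ[a/h](γ[h; MAX(a)→g](U)))) ∪ U)) → 4

E1 and E2 produce the same multiset:
a | h
5 | 3
7 | 3
8 | 9
9 | 8

yes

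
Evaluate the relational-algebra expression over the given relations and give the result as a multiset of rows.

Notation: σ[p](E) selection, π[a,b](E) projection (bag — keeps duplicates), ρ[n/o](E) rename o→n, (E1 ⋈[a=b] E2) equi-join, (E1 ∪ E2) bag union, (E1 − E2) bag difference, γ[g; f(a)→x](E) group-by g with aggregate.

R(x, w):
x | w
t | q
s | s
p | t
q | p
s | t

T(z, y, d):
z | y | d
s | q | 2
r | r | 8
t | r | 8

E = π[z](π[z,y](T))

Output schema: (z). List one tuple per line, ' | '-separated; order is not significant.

Subexpression sizes:
  T → 3
  π[z,y](T) → 3
  π[z](π[z,y](T)) → 3

== RESULT ==
z
r
s
t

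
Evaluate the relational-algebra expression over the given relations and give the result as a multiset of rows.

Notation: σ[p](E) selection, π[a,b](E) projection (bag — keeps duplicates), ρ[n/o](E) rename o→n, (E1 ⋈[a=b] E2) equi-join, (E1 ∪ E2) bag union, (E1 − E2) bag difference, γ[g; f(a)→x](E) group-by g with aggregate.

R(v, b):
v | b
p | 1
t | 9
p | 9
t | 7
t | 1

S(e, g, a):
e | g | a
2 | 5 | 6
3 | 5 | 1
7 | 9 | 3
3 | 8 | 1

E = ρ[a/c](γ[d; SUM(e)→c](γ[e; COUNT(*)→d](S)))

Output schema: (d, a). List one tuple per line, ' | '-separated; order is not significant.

Stepwise |·|:
  S → 4
  γ[e; COUNT(*)→d](S) → 3
  γ[d; SUM(e)→c](γ[e; COUNT(*)→d](S)) → 2
  ρ[a/c](γ[d; SUM(e)→c](γ[e; COUNT(*)→d](S))) → 2

== RESULT ==
d | a
1 | 9
2 | 3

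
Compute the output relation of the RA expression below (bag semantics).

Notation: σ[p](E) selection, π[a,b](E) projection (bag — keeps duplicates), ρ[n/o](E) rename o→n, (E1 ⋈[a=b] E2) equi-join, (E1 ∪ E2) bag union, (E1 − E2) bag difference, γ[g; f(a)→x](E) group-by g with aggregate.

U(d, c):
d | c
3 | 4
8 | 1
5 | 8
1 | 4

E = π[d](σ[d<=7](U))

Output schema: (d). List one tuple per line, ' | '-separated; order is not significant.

Subexpression sizes:
  U → 4
  σ[d<=7](U) → 3
  π[d](σ[d<=7](U)) → 3

== RESULT ==
d
1
3
5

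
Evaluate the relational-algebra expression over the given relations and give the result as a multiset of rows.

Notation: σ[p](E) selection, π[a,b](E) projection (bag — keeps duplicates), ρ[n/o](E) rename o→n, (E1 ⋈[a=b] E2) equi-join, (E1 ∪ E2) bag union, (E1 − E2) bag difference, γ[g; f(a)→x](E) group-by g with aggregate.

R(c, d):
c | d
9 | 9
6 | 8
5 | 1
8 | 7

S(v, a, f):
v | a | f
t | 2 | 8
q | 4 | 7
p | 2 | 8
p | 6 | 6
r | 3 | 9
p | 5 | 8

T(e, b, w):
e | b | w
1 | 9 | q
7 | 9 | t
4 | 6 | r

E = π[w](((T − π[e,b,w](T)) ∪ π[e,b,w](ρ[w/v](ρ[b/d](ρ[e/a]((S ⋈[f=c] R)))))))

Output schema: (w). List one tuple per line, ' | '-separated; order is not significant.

Per-node cardinality:
  T → 3
  T → 3
  π[e,b,w](T) → 3
  (T − π[e,b,w](T)) → 0
  S → 6
  R → 4
  (S ⋈[f=c] R) → 5
  ρ[e/a]((S ⋈[f=c] R)) → 5
  ρ[b/d](ρ[e/a]((S ⋈[f=c] R))) → 5
  ρ[w/v](ρ[b/d](ρ[e/a]((S ⋈[f=c] R)))) → 5
  π[e,b,w](ρ[w/v](ρ[b/d](ρ[e/a]((S ⋈[f=c] R))))) → 5
  ((T − π[e,b,w](T)) ∪ π[e,b,w](ρ[w/v](ρ[b/d](ρ[e/a]((S ⋈[f=c] R)))))) → 5
  π[w](((T − π[e,b,w](T)) ∪ π[e,b,w](ρ[w/v](ρ[b/d](ρ[e/a]((S ⋈[f=c] R))))))) → 5

== RESULT ==
w
p
p
p
r
t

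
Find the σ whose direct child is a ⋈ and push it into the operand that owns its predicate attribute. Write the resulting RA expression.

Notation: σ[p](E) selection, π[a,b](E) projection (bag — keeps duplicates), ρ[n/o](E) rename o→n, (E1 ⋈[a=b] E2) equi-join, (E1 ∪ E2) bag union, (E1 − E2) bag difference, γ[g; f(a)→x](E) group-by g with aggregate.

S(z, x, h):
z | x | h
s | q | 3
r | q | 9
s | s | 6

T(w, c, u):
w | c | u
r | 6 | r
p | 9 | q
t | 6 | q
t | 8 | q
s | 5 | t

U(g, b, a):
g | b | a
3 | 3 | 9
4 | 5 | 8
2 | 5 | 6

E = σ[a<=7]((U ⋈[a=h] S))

σ filters on a, owned by the left side.
E' = (σ[a<=7](U) ⋈[a=h] S)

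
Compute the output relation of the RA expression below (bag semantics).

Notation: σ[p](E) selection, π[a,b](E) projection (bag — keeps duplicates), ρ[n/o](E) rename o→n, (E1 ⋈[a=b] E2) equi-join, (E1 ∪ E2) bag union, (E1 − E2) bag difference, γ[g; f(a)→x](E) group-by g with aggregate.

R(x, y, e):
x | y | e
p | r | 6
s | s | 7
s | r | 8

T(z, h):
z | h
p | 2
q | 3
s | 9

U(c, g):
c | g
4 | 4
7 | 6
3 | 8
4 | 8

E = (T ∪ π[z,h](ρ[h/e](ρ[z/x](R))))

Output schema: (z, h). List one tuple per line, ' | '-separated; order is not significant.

Row counts bottom-up:
  T → 3
  R → 3
  ρ[z/x](R) → 3
  ρ[h/e](ρ[z/x](R)) → 3
  π[z,h](ρ[h/e](ρ[z/x](R))) → 3
  (T ∪ π[z,h](ρ[h/e](ρ[z/x](R)))) → 6

== RESULT ==
z | h
p | 2
p | 6
q | 3
s | 7
s | 8
s | 9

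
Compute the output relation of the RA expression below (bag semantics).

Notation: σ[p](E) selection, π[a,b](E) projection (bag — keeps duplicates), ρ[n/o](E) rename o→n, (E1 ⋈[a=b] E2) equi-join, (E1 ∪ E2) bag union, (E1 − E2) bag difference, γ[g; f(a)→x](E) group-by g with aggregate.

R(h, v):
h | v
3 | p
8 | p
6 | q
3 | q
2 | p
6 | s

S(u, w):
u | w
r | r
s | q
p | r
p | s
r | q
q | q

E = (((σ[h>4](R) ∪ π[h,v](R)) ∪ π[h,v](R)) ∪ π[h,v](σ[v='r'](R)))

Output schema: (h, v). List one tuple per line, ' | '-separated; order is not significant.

Per-node cardinality:
  R → 6
  σ[h>4](R) → 3
  R → 6
  π[h,v](R) → 6
  (σ[h>4](R) ∪ π[h,v](R)) → 9
  R → 6
  π[h,v](R) → 6
  ((σ[h>4](R) ∪ π[h,v](R)) ∪ π[h,v](R)) → 15
  R → 6
  σ[v='r'](R) → 0
  π[h,v](σ[v='r'](R)) → 0
  (((σ[h>4](R) ∪ π[h,v](R)) ∪ π[h,v](R)) ∪ π[h,v](σ[v='r'](R))) → 15

== RESULT ==
h | v
2 | p
2 | p
3 | p
3 | p
3 | q
3 | q
6 | q
6 | q
6 | q
6 | s
6 | s
6 | s
8 | p
8 | p
8 | p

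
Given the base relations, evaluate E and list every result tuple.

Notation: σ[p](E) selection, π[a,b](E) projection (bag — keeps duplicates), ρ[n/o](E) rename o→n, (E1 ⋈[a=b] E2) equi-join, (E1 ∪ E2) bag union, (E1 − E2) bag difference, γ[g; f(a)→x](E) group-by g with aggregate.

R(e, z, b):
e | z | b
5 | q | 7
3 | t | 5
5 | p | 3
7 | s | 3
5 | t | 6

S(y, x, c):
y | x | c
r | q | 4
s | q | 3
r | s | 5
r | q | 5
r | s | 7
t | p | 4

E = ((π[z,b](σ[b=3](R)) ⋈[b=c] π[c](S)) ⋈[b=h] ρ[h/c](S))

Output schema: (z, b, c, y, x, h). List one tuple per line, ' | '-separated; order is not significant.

Row counts bottom-up:
  R → 5
  σ[b=3](R) → 2
  π[z,b](σ[b=3](R)) → 2
  S → 6
  π[c](S) → 6
  (π[z,b](σ[b=3](R)) ⋈[b=c] π[c](S)) → 2
  S → 6
  ρ[h/c](S) → 6
  ((π[z,b](σ[b=3](R)) ⋈[b=c] π[c](S)) ⋈[b=h] ρ[h/c](S)) → 2

== RESULT ==
z | b | c | y | x | h
p | 3 | 3 | s | q | 3
s | 3 | 3 | s | q | 3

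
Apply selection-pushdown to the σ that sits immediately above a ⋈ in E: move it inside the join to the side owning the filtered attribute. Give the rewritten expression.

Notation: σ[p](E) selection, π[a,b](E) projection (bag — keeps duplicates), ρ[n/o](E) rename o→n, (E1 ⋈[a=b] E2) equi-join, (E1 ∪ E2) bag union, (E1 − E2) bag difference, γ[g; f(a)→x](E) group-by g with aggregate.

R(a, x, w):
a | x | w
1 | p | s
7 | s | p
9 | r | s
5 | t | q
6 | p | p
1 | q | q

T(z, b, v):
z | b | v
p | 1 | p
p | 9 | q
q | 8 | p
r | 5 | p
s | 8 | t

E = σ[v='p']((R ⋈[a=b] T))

σ filters on v, owned by the right side.
E' = (R ⋈[a=b] σ[v='p'](T))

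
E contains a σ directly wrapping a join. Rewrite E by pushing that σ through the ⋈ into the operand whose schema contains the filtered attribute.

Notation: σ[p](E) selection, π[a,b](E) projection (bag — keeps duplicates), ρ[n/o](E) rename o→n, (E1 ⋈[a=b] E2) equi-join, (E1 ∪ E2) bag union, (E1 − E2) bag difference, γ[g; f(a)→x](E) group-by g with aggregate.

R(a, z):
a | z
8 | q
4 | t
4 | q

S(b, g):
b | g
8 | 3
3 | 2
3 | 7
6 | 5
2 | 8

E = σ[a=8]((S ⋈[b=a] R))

σ filters on a, owned by the right side.
E' = (S ⋈[b=a] σ[a=8](R))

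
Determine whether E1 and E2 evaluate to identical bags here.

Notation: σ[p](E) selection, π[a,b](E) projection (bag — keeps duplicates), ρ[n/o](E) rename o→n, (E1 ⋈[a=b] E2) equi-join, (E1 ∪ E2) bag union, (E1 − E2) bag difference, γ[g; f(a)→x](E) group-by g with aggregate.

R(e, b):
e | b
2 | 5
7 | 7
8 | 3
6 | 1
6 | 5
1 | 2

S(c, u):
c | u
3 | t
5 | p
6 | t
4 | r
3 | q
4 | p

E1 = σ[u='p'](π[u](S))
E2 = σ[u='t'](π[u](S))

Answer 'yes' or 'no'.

E1 stepwise |·|:
  S → 6
  π[u](S) → 6
  σ[u='p'](π[u](S)) → 2
E2 stepwise |·|:
  S → 6
  π[u](S) → 6
  σ[u='t'](π[u](S)) → 2

E1 result:
u
p
p
E2 result:
u
t
t
Witness: ('p',) appears 2× in E1 but 0× in E2.

no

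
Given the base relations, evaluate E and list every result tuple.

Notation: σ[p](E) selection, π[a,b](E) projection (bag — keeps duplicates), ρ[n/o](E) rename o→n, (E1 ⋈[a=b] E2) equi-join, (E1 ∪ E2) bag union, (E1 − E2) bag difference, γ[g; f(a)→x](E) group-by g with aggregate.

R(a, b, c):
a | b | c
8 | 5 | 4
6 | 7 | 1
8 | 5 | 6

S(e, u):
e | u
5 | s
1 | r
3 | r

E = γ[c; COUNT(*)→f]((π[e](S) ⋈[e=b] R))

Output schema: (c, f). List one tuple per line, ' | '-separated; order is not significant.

Subexpression sizes:
  S → 3
  π[e](S) → 3
  R → 3
  (π[e](S) ⋈[e=b] R) → 2
  γ[c; COUNT(*)→f]((π[e](S) ⋈[e=b] R)) → 2

== RESULT ==
c | f
4 | 1
6 | 1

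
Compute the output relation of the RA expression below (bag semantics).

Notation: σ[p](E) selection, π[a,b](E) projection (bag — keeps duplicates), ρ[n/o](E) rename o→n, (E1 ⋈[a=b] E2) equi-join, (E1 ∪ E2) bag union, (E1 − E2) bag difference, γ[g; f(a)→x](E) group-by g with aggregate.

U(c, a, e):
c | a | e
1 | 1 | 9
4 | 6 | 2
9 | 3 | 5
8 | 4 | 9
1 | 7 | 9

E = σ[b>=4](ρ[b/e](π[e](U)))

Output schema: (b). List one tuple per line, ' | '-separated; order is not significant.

Stepwise |·|:
  U → 5
  π[e](U) → 5
  ρ[b/e](π[e](U)) → 5
  σ[b>=4](ρ[b/e](π[e](U))) → 4

== RESULT ==
b
5
9
9
9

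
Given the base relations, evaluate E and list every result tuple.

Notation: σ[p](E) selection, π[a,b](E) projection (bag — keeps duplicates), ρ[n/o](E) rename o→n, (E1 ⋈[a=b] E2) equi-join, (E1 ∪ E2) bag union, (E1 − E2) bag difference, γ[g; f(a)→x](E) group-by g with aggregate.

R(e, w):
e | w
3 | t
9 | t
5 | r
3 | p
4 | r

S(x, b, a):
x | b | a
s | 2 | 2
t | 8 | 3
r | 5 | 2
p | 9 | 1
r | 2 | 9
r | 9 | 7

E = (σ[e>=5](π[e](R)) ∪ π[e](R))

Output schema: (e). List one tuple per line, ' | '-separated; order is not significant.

Per-node cardinality:
  R → 5
  π[e](R) → 5
  σ[e>=5](π[e](R)) → 2
  R → 5
  π[e](R) → 5
  (σ[e>=5](π[e](R)) ∪ π[e](R)) → 7

== RESULT ==
e
3
3
4
5
5
9
9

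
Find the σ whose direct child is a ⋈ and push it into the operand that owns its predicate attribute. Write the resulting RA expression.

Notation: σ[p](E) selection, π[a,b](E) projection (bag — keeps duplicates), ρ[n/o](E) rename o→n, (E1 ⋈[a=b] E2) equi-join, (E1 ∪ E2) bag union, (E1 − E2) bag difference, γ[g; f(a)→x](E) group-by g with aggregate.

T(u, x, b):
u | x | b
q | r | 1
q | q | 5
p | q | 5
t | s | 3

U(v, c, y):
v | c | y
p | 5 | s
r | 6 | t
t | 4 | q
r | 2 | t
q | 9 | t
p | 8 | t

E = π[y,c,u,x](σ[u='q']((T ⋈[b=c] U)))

σ filters on u, owned by the left side.
E' = π[y,c,u,x]((σ[u='q'](T) ⋈[b=c] U))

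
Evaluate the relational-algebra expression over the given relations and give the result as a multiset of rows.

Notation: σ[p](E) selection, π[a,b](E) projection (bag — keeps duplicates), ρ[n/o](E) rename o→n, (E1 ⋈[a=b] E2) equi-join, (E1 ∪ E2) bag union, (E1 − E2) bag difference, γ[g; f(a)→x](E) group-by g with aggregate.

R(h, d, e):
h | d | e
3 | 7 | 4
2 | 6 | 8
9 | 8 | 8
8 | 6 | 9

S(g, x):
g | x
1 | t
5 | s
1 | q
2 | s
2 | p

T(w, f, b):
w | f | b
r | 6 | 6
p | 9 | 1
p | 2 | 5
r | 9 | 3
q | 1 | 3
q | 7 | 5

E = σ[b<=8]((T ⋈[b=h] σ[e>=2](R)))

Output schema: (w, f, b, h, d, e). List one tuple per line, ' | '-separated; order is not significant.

Row counts bottom-up:
  T → 6
  R → 4
  σ[e>=2](R) → 4
  (T ⋈[b=h] σ[e>=2](R)) → 2
  σ[b<=8]((T ⋈[b=h] σ[e>=2](R))) → 2

== RESULT ==
w | f | b | h | d | e
q | 1 | 3 | 3 | 7 | 4
r | 9 | 3 | 3 | 7 | 4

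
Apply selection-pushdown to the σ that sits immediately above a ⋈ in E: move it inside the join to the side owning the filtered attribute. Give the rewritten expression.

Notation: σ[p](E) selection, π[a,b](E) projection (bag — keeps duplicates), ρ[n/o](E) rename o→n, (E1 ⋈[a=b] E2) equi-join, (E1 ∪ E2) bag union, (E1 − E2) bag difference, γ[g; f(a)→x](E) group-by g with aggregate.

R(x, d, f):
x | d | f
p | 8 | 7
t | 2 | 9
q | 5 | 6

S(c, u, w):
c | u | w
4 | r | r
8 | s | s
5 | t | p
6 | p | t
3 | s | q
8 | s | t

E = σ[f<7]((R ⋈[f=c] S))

σ filters on f, owned by the left side.
E' = (σ[f<7](R) ⋈[f=c] S)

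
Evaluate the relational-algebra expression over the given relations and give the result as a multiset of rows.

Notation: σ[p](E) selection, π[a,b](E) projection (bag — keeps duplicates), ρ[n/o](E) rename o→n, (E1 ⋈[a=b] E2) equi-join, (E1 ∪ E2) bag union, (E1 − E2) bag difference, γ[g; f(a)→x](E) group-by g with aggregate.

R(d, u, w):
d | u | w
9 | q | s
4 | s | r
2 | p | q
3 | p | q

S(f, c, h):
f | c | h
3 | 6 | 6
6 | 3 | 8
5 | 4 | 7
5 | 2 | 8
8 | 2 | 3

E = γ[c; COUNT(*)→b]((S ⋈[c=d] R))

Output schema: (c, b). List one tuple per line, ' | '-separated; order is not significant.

Subexpression sizes:
  S → 5
  R → 4
  (S ⋈[c=d] R) → 4
  γ[c; COUNT(*)→b]((S ⋈[c=d] R)) → 3

== RESULT ==
c | b
2 | 2
3 | 1
4 | 1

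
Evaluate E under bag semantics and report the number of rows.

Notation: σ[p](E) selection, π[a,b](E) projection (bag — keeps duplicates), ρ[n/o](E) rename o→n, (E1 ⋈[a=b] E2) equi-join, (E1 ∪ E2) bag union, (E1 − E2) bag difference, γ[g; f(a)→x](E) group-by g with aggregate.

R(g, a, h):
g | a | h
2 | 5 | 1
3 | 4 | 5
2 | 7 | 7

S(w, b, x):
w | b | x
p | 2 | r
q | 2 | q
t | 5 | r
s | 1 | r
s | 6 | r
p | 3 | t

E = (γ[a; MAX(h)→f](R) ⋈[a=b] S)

Subexpression sizes:
  R → 3
  γ[a; MAX(h)→f](R) → 3
  S → 6
  (γ[a; MAX(h)→f](R) ⋈[a=b] S) → 1

|E| = 1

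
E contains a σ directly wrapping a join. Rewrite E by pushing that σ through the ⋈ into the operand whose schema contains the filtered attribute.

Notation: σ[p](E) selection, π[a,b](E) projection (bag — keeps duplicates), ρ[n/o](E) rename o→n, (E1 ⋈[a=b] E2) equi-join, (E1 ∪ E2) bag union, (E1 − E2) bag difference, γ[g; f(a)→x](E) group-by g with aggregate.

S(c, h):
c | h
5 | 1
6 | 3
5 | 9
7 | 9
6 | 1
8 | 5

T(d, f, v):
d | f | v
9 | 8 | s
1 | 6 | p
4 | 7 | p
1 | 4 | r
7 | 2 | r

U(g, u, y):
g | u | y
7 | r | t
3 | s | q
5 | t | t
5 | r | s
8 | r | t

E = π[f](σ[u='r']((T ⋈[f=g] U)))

σ filters on u, owned by the right side.
E' = π[f]((T ⋈[f=g] σ[u='r'](U)))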